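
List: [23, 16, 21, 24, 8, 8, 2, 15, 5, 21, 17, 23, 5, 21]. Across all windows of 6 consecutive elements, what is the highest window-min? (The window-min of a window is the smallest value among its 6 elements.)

23 16 21 24 8 8 → min 8
16 21 24 8 8 2 → min 2
21 24 8 8 2 15 → min 2
24 8 8 2 15 5 → min 2
8 8 2 15 5 21 → min 2
8 2 15 5 21 17 → min 2
2 15 5 21 17 23 → min 2
15 5 21 17 23 5 → min 5
5 21 17 23 5 21 → min 5
Highest of these is 8.

8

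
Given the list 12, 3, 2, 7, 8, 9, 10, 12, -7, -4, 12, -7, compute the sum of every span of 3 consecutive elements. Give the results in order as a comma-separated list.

17, 12, 17, 24, 27, 31, 15, 1, 1, 1

12 3 2 → sum 17
3 2 7 → sum 12
2 7 8 → sum 17
7 8 9 → sum 24
8 9 10 → sum 27
9 10 12 → sum 31
10 12 -7 → sum 15
12 -7 -4 → sum 1
-7 -4 12 → sum 1
-4 12 -7 → sum 1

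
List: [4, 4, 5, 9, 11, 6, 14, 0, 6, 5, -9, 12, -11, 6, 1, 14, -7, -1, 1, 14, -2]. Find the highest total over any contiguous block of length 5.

[4, 4, 5, 9, 11] → sum 33
[4, 5, 9, 11, 6] → sum 35
[5, 9, 11, 6, 14] → sum 45
[9, 11, 6, 14, 0] → sum 40
[11, 6, 14, 0, 6] → sum 37
[6, 14, 0, 6, 5] → sum 31
[14, 0, 6, 5, -9] → sum 16
[0, 6, 5, -9, 12] → sum 14
[6, 5, -9, 12, -11] → sum 3
[5, -9, 12, -11, 6] → sum 3
[-9, 12, -11, 6, 1] → sum -1
[12, -11, 6, 1, 14] → sum 22
[-11, 6, 1, 14, -7] → sum 3
[6, 1, 14, -7, -1] → sum 13
[1, 14, -7, -1, 1] → sum 8
[14, -7, -1, 1, 14] → sum 21
[-7, -1, 1, 14, -2] → sum 5
Highest of these is 45.

45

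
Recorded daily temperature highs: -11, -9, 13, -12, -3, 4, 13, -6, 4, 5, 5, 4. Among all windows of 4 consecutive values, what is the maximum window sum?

[-11, -9, 13, -12] → sum -19
[-9, 13, -12, -3] → sum -11
[13, -12, -3, 4] → sum 2
[-12, -3, 4, 13] → sum 2
[-3, 4, 13, -6] → sum 8
[4, 13, -6, 4] → sum 15
[13, -6, 4, 5] → sum 16
[-6, 4, 5, 5] → sum 8
[4, 5, 5, 4] → sum 18
Maximum of these is 18.

18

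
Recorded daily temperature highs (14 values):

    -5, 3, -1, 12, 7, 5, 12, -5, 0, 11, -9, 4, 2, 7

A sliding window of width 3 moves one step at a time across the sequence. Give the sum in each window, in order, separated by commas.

(-5, 3, -1) → sum -3
(3, -1, 12) → sum 14
(-1, 12, 7) → sum 18
(12, 7, 5) → sum 24
(7, 5, 12) → sum 24
(5, 12, -5) → sum 12
(12, -5, 0) → sum 7
(-5, 0, 11) → sum 6
(0, 11, -9) → sum 2
(11, -9, 4) → sum 6
(-9, 4, 2) → sum -3
(4, 2, 7) → sum 13

-3, 14, 18, 24, 24, 12, 7, 6, 2, 6, -3, 13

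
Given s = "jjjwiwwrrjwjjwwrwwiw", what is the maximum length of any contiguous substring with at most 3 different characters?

[j] 1 distinct, len 1
[j, j] 1 distinct, len 2
[j, j, j] 1 distinct, len 3
[j, j, j, w] 2 distinct, len 4
[j, j, j, w, i] 3 distinct, len 5
[j, j, j, w, i, w] 3 distinct, len 6
[j, j, j, w, i, w, w] 3 distinct, len 7
[w, i, w, w, r] 3 distinct, len 5
[w, i, w, w, r, r] 3 distinct, len 6
[w, w, r, r, j] 3 distinct, len 5
[w, w, r, r, j, w] 3 distinct, len 6
[w, w, r, r, j, w, j] 3 distinct, len 7
[w, w, r, r, j, w, j, j] 3 distinct, len 8
[w, w, r, r, j, w, j, j, w] 3 distinct, len 9
[w, w, r, r, j, w, j, j, w, w] 3 distinct, len 10
[w, w, r, r, j, w, j, j, w, w, r] 3 distinct, len 11
[w, w, r, r, j, w, j, j, w, w, r, w] 3 distinct, len 12
[w, w, r, r, j, w, j, j, w, w, r, w, w] 3 distinct, len 13
[w, w, r, w, w, i] 3 distinct, len 6
[w, w, r, w, w, i, w] 3 distinct, len 7
Longest length with ≤3 distinct: 13.

13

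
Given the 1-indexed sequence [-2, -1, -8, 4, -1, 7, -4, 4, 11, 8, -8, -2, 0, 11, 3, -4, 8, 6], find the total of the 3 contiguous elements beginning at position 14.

Elements at indices 14..16: 11, 3, -4
sum(11, 3, -4) = 10

10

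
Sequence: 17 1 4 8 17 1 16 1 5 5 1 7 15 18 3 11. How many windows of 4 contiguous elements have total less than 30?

[17, 1, 4, 8] → sum 30
[1, 4, 8, 17] → sum 30
[4, 8, 17, 1] → sum 30
[8, 17, 1, 16] → sum 42
[17, 1, 16, 1] → sum 35
[1, 16, 1, 5] → sum 23  < 30 ✓
[16, 1, 5, 5] → sum 27  < 30 ✓
[1, 5, 5, 1] → sum 12  < 30 ✓
[5, 5, 1, 7] → sum 18  < 30 ✓
[5, 1, 7, 15] → sum 28  < 30 ✓
[1, 7, 15, 18] → sum 41
[7, 15, 18, 3] → sum 43
[15, 18, 3, 11] → sum 47
5 windows satisfy the condition.

5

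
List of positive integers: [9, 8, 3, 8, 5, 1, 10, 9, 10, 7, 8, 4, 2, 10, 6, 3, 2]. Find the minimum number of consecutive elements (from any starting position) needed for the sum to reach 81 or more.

add 9: running sum 9 < 81
add 8: running sum 17 < 81
add 3: running sum 20 < 81
add 8: running sum 28 < 81
add 5: running sum 33 < 81
add 1: running sum 34 < 81
add 10: running sum 44 < 81
add 9: running sum 53 < 81
add 10: running sum 63 < 81
add 7: running sum 70 < 81
add 8: running sum 78 < 81
add 4: shortest ending here [9, 8, 3, 8, 5, 1, 10, 9, 10, 7, 8, 4] sum 82, len 12
add 2: shortest ending here [9, 8, 3, 8, 5, 1, 10, 9, 10, 7, 8, 4, 2] sum 84, len 13
add 10: shortest ending here [8, 3, 8, 5, 1, 10, 9, 10, 7, 8, 4, 2, 10] sum 85, len 13
add 6: shortest ending here [3, 8, 5, 1, 10, 9, 10, 7, 8, 4, 2, 10, 6] sum 83, len 13
add 3: shortest ending here [8, 5, 1, 10, 9, 10, 7, 8, 4, 2, 10, 6, 3] sum 83, len 13
add 2: shortest ending here [8, 5, 1, 10, 9, 10, 7, 8, 4, 2, 10, 6, 3, 2] sum 85, len 14
Shortest qualifying length: 12.

12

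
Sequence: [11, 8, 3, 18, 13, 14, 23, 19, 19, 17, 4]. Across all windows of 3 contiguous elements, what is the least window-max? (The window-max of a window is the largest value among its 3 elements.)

11

Window maxs for each of the 9 positions:
[11, 8, 3] → max 11
[8, 3, 18] → max 18
[3, 18, 13] → max 18
[18, 13, 14] → max 18
[13, 14, 23] → max 23
[14, 23, 19] → max 23
[23, 19, 19] → max 23
[19, 19, 17] → max 19
[19, 17, 4] → max 19
Least of these is 11.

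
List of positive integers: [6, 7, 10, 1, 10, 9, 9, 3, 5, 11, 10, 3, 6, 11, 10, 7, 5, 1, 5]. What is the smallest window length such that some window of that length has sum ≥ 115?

Extend right; whenever the sum reaches 115, record the length and shrink from the left:
add 6: running sum 6 < 115
add 7: running sum 13 < 115
add 10: running sum 23 < 115
add 1: running sum 24 < 115
add 10: running sum 34 < 115
add 9: running sum 43 < 115
add 9: running sum 52 < 115
add 3: running sum 55 < 115
add 5: running sum 60 < 115
add 11: running sum 71 < 115
add 10: running sum 81 < 115
add 3: running sum 84 < 115
add 6: running sum 90 < 115
add 11: running sum 101 < 115
add 10: running sum 111 < 115
end 15: [6, 7, 10, 1, 10, 9, 9, 3, 5, 11, 10, 3, 6, 11, 10, 7] sum 118, len 16
end 16: [7, 10, 1, 10, 9, 9, 3, 5, 11, 10, 3, 6, 11, 10, 7, 5] sum 117, len 16
end 17: [7, 10, 1, 10, 9, 9, 3, 5, 11, 10, 3, 6, 11, 10, 7, 5, 1] sum 118, len 17
end 18: [10, 1, 10, 9, 9, 3, 5, 11, 10, 3, 6, 11, 10, 7, 5, 1, 5] sum 116, len 17
Shortest qualifying length: 16.

16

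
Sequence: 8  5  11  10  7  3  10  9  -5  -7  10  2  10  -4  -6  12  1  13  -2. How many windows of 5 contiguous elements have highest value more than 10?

[8, 5, 11, 10, 7] → max 11  > 10 ✓
[5, 11, 10, 7, 3] → max 11  > 10 ✓
[11, 10, 7, 3, 10] → max 11  > 10 ✓
[10, 7, 3, 10, 9] → max 10
[7, 3, 10, 9, -5] → max 10
[3, 10, 9, -5, -7] → max 10
[10, 9, -5, -7, 10] → max 10
[9, -5, -7, 10, 2] → max 10
[-5, -7, 10, 2, 10] → max 10
[-7, 10, 2, 10, -4] → max 10
[10, 2, 10, -4, -6] → max 10
[2, 10, -4, -6, 12] → max 12  > 10 ✓
[10, -4, -6, 12, 1] → max 12  > 10 ✓
[-4, -6, 12, 1, 13] → max 13  > 10 ✓
[-6, 12, 1, 13, -2] → max 13  > 10 ✓
7 windows satisfy the condition.

7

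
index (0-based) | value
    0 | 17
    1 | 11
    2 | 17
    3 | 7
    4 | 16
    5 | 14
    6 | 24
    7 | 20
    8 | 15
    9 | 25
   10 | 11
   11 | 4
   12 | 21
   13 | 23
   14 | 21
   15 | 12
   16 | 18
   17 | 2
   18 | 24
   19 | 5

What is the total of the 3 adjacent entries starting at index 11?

Elements at indices 11..13: 4, 21, 23
sum(4, 21, 23) = 48

48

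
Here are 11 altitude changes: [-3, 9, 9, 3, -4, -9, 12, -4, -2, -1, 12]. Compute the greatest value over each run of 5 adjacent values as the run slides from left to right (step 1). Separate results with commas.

Sliding a size-5 window across the 11 values:
[-3, 9, 9, 3, -4] → max 9
[9, 9, 3, -4, -9] → max 9
[9, 3, -4, -9, 12] → max 12
[3, -4, -9, 12, -4] → max 12
[-4, -9, 12, -4, -2] → max 12
[-9, 12, -4, -2, -1] → max 12
[12, -4, -2, -1, 12] → max 12

9, 9, 12, 12, 12, 12, 12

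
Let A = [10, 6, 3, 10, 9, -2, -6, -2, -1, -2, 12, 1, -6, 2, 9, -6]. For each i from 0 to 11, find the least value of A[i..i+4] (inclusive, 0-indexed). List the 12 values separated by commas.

3, -2, -6, -6, -6, -6, -6, -2, -6, -6, -6, -6

[10, 6, 3, 10, 9] → min 3
[6, 3, 10, 9, -2] → min -2
[3, 10, 9, -2, -6] → min -6
[10, 9, -2, -6, -2] → min -6
[9, -2, -6, -2, -1] → min -6
[-2, -6, -2, -1, -2] → min -6
[-6, -2, -1, -2, 12] → min -6
[-2, -1, -2, 12, 1] → min -2
[-1, -2, 12, 1, -6] → min -6
[-2, 12, 1, -6, 2] → min -6
[12, 1, -6, 2, 9] → min -6
[1, -6, 2, 9, -6] → min -6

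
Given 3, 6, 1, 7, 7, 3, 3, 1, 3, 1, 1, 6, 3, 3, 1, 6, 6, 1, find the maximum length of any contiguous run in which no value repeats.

4

add 3: [3] len 1
add 6: [3, 6] len 2
add 1: [3, 6, 1] len 3
add 7: [3, 6, 1, 7] len 4
add 7 (repeat 7, move left end past it): [7] len 1
add 3: [7, 3] len 2
add 3 (repeat 3, move left end past it): [3] len 1
add 1: [3, 1] len 2
add 3 (repeat 3, move left end past it): [1, 3] len 2
add 1 (repeat 1, move left end past it): [3, 1] len 2
add 1 (repeat 1, move left end past it): [1] len 1
add 6: [1, 6] len 2
add 3: [1, 6, 3] len 3
add 3 (repeat 3, move left end past it): [3] len 1
add 1: [3, 1] len 2
add 6: [3, 1, 6] len 3
add 6 (repeat 6, move left end past it): [6] len 1
add 1: [6, 1] len 2
Longest all-distinct length: 4.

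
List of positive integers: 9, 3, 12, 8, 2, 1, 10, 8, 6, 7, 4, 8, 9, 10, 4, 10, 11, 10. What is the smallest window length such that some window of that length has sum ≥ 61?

add 9: running sum 9 < 61
add 3: running sum 12 < 61
add 12: running sum 24 < 61
add 8: running sum 32 < 61
add 2: running sum 34 < 61
add 1: running sum 35 < 61
add 10: running sum 45 < 61
add 8: running sum 53 < 61
add 6: running sum 59 < 61
end 9: [9, 3, 12, 8, 2, 1, 10, 8, 6, 7] sum 66, len 10
end 10: [3, 12, 8, 2, 1, 10, 8, 6, 7, 4] sum 61, len 10
end 11: [12, 8, 2, 1, 10, 8, 6, 7, 4, 8] sum 66, len 10
end 12: [8, 2, 1, 10, 8, 6, 7, 4, 8, 9] sum 63, len 10
end 13: [10, 8, 6, 7, 4, 8, 9, 10] sum 62, len 8
end 14: [10, 8, 6, 7, 4, 8, 9, 10, 4] sum 66, len 9
end 15: [8, 6, 7, 4, 8, 9, 10, 4, 10] sum 66, len 9
end 16: [7, 4, 8, 9, 10, 4, 10, 11] sum 63, len 8
end 17: [8, 9, 10, 4, 10, 11, 10] sum 62, len 7
Shortest qualifying length: 7.

7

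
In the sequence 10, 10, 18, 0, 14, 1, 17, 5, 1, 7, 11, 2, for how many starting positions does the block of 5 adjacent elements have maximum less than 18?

(10, 10, 18, 0, 14) → max 18
(10, 18, 0, 14, 1) → max 18
(18, 0, 14, 1, 17) → max 18
(0, 14, 1, 17, 5) → max 17  < 18 ✓
(14, 1, 17, 5, 1) → max 17  < 18 ✓
(1, 17, 5, 1, 7) → max 17  < 18 ✓
(17, 5, 1, 7, 11) → max 17  < 18 ✓
(5, 1, 7, 11, 2) → max 11  < 18 ✓
5 windows satisfy the condition.

5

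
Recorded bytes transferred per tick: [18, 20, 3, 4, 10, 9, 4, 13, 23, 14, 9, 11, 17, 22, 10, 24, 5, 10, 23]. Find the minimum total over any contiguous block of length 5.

30

Window sums for each of the 15 positions:
(18, 20, 3, 4, 10) → sum 55
(20, 3, 4, 10, 9) → sum 46
(3, 4, 10, 9, 4) → sum 30
(4, 10, 9, 4, 13) → sum 40
(10, 9, 4, 13, 23) → sum 59
(9, 4, 13, 23, 14) → sum 63
(4, 13, 23, 14, 9) → sum 63
(13, 23, 14, 9, 11) → sum 70
(23, 14, 9, 11, 17) → sum 74
(14, 9, 11, 17, 22) → sum 73
(9, 11, 17, 22, 10) → sum 69
(11, 17, 22, 10, 24) → sum 84
(17, 22, 10, 24, 5) → sum 78
(22, 10, 24, 5, 10) → sum 71
(10, 24, 5, 10, 23) → sum 72
Minimum of these is 30.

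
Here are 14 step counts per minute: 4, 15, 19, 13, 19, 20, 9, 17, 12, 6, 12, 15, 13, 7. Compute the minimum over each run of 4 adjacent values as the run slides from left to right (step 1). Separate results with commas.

4, 13, 13, 9, 9, 9, 6, 6, 6, 6, 7

4 15 19 13 → min 4
15 19 13 19 → min 13
19 13 19 20 → min 13
13 19 20 9 → min 9
19 20 9 17 → min 9
20 9 17 12 → min 9
9 17 12 6 → min 6
17 12 6 12 → min 6
12 6 12 15 → min 6
6 12 15 13 → min 6
12 15 13 7 → min 7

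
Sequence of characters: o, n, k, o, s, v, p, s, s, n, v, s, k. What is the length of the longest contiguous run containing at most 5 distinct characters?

9

add o: window [o] (1 distinct), len 1
add n: window [o, n] (2 distinct), len 2
add k: window [o, n, k] (3 distinct), len 3
add o: window [o, n, k, o] (3 distinct), len 4
add s: window [o, n, k, o, s] (4 distinct), len 5
add v: window [o, n, k, o, s, v] (5 distinct), len 6
add p: window [k, o, s, v, p] (5 distinct), len 5
add s: window [k, o, s, v, p, s] (5 distinct), len 6
add s: window [k, o, s, v, p, s, s] (5 distinct), len 7
add n: window [o, s, v, p, s, s, n] (5 distinct), len 7
add v: window [o, s, v, p, s, s, n, v] (5 distinct), len 8
add s: window [o, s, v, p, s, s, n, v, s] (5 distinct), len 9
add k: window [s, v, p, s, s, n, v, s, k] (5 distinct), len 9
Longest length with ≤5 distinct: 9.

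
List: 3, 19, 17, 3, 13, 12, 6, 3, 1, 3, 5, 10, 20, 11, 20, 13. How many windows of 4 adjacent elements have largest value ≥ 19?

6

[3, 19, 17, 3] → max 19  ≥ 19 ✓
[19, 17, 3, 13] → max 19  ≥ 19 ✓
[17, 3, 13, 12] → max 17
[3, 13, 12, 6] → max 13
[13, 12, 6, 3] → max 13
[12, 6, 3, 1] → max 12
[6, 3, 1, 3] → max 6
[3, 1, 3, 5] → max 5
[1, 3, 5, 10] → max 10
[3, 5, 10, 20] → max 20  ≥ 19 ✓
[5, 10, 20, 11] → max 20  ≥ 19 ✓
[10, 20, 11, 20] → max 20  ≥ 19 ✓
[20, 11, 20, 13] → max 20  ≥ 19 ✓
6 windows satisfy the condition.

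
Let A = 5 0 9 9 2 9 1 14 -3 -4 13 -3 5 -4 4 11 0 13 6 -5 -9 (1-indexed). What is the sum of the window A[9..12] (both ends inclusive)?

Elements at indices 9..12: -3, -4, 13, -3
sum(-3, -4, 13, -3) = 3

3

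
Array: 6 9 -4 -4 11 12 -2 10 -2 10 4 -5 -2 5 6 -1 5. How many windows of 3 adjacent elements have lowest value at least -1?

(6, 9, -4) → min -4
(9, -4, -4) → min -4
(-4, -4, 11) → min -4
(-4, 11, 12) → min -4
(11, 12, -2) → min -2
(12, -2, 10) → min -2
(-2, 10, -2) → min -2
(10, -2, 10) → min -2
(-2, 10, 4) → min -2
(10, 4, -5) → min -5
(4, -5, -2) → min -5
(-5, -2, 5) → min -5
(-2, 5, 6) → min -2
(5, 6, -1) → min -1  ≥ -1 ✓
(6, -1, 5) → min -1  ≥ -1 ✓
2 windows satisfy the condition.

2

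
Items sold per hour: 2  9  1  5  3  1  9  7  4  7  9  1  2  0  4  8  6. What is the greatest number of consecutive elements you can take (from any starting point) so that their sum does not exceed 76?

→ 2: sum 2, len 1
→ 9: sum 11, len 2
→ 1: sum 12, len 3
→ 5: sum 17, len 4
→ 3: sum 20, len 5
→ 1: sum 21, len 6
→ 9: sum 30, len 7
→ 7: sum 37, len 8
→ 4: sum 41, len 9
→ 7: sum 48, len 10
→ 9: sum 57, len 11
→ 1: sum 58, len 12
→ 2: sum 60, len 13
→ 0: sum 60, len 14
→ 4: sum 64, len 15
→ 8: sum 72, len 16
→ 6 (dropped 2): sum 76, len 16
Longest length seen: 16.

16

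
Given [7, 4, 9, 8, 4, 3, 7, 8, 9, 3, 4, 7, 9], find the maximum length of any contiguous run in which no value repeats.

[7] len 1
[7, 4] len 2
[7, 4, 9] len 3
[7, 4, 9, 8] len 4
[9, 8, 4] len 3
[9, 8, 4, 3] len 4
[9, 8, 4, 3, 7] len 5
[4, 3, 7, 8] len 4
[4, 3, 7, 8, 9] len 5
[7, 8, 9, 3] len 4
[7, 8, 9, 3, 4] len 5
[8, 9, 3, 4, 7] len 5
[3, 4, 7, 9] len 4
Longest all-distinct length: 5.

5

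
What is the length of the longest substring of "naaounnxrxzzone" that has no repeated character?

[n] len 1
[n, a] len 2
[a] len 1
[a, o] len 2
[a, o, u] len 3
[a, o, u, n] len 4
[n] len 1
[n, x] len 2
[n, x, r] len 3
[r, x] len 2
[r, x, z] len 3
[z] len 1
[z, o] len 2
[z, o, n] len 3
[z, o, n, e] len 4
Longest all-distinct length: 4.

4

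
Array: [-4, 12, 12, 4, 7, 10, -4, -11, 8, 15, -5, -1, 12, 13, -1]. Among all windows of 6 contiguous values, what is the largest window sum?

-4 12 12 4 7 10 → sum 41
12 12 4 7 10 -4 → sum 41
12 4 7 10 -4 -11 → sum 18
4 7 10 -4 -11 8 → sum 14
7 10 -4 -11 8 15 → sum 25
10 -4 -11 8 15 -5 → sum 13
-4 -11 8 15 -5 -1 → sum 2
-11 8 15 -5 -1 12 → sum 18
8 15 -5 -1 12 13 → sum 42
15 -5 -1 12 13 -1 → sum 33
Largest of these is 42.

42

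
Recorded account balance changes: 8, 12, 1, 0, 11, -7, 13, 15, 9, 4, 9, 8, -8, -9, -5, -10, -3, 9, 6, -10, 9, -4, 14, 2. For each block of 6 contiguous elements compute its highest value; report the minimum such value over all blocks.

8

Window maxs for each of the 19 positions:
(8, 12, 1, 0, 11, -7) → max 12
(12, 1, 0, 11, -7, 13) → max 13
(1, 0, 11, -7, 13, 15) → max 15
(0, 11, -7, 13, 15, 9) → max 15
(11, -7, 13, 15, 9, 4) → max 15
(-7, 13, 15, 9, 4, 9) → max 15
(13, 15, 9, 4, 9, 8) → max 15
(15, 9, 4, 9, 8, -8) → max 15
(9, 4, 9, 8, -8, -9) → max 9
(4, 9, 8, -8, -9, -5) → max 9
(9, 8, -8, -9, -5, -10) → max 9
(8, -8, -9, -5, -10, -3) → max 8
(-8, -9, -5, -10, -3, 9) → max 9
(-9, -5, -10, -3, 9, 6) → max 9
(-5, -10, -3, 9, 6, -10) → max 9
(-10, -3, 9, 6, -10, 9) → max 9
(-3, 9, 6, -10, 9, -4) → max 9
(9, 6, -10, 9, -4, 14) → max 14
(6, -10, 9, -4, 14, 2) → max 14
Minimum of these is 8.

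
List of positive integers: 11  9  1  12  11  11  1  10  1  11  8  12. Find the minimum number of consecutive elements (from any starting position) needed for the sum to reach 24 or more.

3

add 11: running sum 11 < 24
add 9: running sum 20 < 24
add 1: running sum 21 < 24
end 3: [11, 9, 1, 12] sum 33, len 4
end 4: [1, 12, 11] sum 24, len 3
end 5: [12, 11, 11] sum 34, len 3
end 6: [12, 11, 11, 1] sum 35, len 4
end 7: [11, 11, 1, 10] sum 33, len 4
end 8: [11, 11, 1, 10, 1] sum 34, len 5
end 9: [11, 1, 10, 1, 11] sum 34, len 5
end 10: [10, 1, 11, 8] sum 30, len 4
end 11: [11, 8, 12] sum 31, len 3
Shortest qualifying length: 3.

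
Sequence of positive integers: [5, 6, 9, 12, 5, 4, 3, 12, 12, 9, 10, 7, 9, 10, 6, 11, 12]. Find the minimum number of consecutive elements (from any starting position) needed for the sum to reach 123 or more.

15

Extend right; whenever the sum reaches 123, record the length and shrink from the left:
add 5: running sum 5 < 123
add 6: running sum 11 < 123
add 9: running sum 20 < 123
add 12: running sum 32 < 123
add 5: running sum 37 < 123
add 4: running sum 41 < 123
add 3: running sum 44 < 123
add 12: running sum 56 < 123
add 12: running sum 68 < 123
add 9: running sum 77 < 123
add 10: running sum 87 < 123
add 7: running sum 94 < 123
add 9: running sum 103 < 123
add 10: running sum 113 < 123
add 6: running sum 119 < 123
end 15: [6, 9, 12, 5, 4, 3, 12, 12, 9, 10, 7, 9, 10, 6, 11] sum 125, len 15
end 16: [9, 12, 5, 4, 3, 12, 12, 9, 10, 7, 9, 10, 6, 11, 12] sum 131, len 15
Shortest qualifying length: 15.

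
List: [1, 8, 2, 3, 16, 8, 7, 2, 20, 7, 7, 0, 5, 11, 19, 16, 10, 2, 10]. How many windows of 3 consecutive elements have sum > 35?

2

(1, 8, 2) → sum 11
(8, 2, 3) → sum 13
(2, 3, 16) → sum 21
(3, 16, 8) → sum 27
(16, 8, 7) → sum 31
(8, 7, 2) → sum 17
(7, 2, 20) → sum 29
(2, 20, 7) → sum 29
(20, 7, 7) → sum 34
(7, 7, 0) → sum 14
(7, 0, 5) → sum 12
(0, 5, 11) → sum 16
(5, 11, 19) → sum 35
(11, 19, 16) → sum 46  > 35 ✓
(19, 16, 10) → sum 45  > 35 ✓
(16, 10, 2) → sum 28
(10, 2, 10) → sum 22
2 windows satisfy the condition.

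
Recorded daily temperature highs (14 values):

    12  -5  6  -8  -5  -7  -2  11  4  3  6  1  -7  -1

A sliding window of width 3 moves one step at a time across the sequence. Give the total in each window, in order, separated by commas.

13, -7, -7, -20, -14, 2, 13, 18, 13, 10, 0, -7

[12, -5, 6] → sum 13
[-5, 6, -8] → sum -7
[6, -8, -5] → sum -7
[-8, -5, -7] → sum -20
[-5, -7, -2] → sum -14
[-7, -2, 11] → sum 2
[-2, 11, 4] → sum 13
[11, 4, 3] → sum 18
[4, 3, 6] → sum 13
[3, 6, 1] → sum 10
[6, 1, -7] → sum 0
[1, -7, -1] → sum -7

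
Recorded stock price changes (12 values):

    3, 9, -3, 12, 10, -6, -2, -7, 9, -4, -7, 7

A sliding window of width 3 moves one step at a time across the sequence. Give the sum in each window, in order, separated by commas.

Sliding a size-3 window across the 12 values:
3 9 -3 → sum 9
9 -3 12 → sum 18
-3 12 10 → sum 19
12 10 -6 → sum 16
10 -6 -2 → sum 2
-6 -2 -7 → sum -15
-2 -7 9 → sum 0
-7 9 -4 → sum -2
9 -4 -7 → sum -2
-4 -7 7 → sum -4

9, 18, 19, 16, 2, -15, 0, -2, -2, -4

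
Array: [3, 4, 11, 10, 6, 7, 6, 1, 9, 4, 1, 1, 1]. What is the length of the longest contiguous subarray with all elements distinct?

[3] len 1
[3, 4] len 2
[3, 4, 11] len 3
[3, 4, 11, 10] len 4
[3, 4, 11, 10, 6] len 5
[3, 4, 11, 10, 6, 7] len 6
[7, 6] len 2
[7, 6, 1] len 3
[7, 6, 1, 9] len 4
[7, 6, 1, 9, 4] len 5
[9, 4, 1] len 3
[1] len 1
[1] len 1
Longest all-distinct length: 6.

6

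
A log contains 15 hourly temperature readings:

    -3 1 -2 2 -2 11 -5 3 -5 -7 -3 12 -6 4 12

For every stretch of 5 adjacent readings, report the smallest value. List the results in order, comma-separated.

(-3, 1, -2, 2, -2) → min -3
(1, -2, 2, -2, 11) → min -2
(-2, 2, -2, 11, -5) → min -5
(2, -2, 11, -5, 3) → min -5
(-2, 11, -5, 3, -5) → min -5
(11, -5, 3, -5, -7) → min -7
(-5, 3, -5, -7, -3) → min -7
(3, -5, -7, -3, 12) → min -7
(-5, -7, -3, 12, -6) → min -7
(-7, -3, 12, -6, 4) → min -7
(-3, 12, -6, 4, 12) → min -6

-3, -2, -5, -5, -5, -7, -7, -7, -7, -7, -6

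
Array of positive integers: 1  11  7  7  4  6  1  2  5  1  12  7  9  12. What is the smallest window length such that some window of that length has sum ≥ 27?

3

add 1: running sum 1 < 27
add 11: running sum 12 < 27
add 7: running sum 19 < 27
add 7: running sum 26 < 27
add 4: shortest ending here [11, 7, 7, 4] sum 29, len 4
add 6: shortest ending here [11, 7, 7, 4, 6] sum 35, len 5
add 1: shortest ending here [11, 7, 7, 4, 6, 1] sum 36, len 6
add 2: shortest ending here [7, 7, 4, 6, 1, 2] sum 27, len 6
add 5: shortest ending here [7, 7, 4, 6, 1, 2, 5] sum 32, len 7
add 1: shortest ending here [7, 7, 4, 6, 1, 2, 5, 1] sum 33, len 8
add 12: shortest ending here [6, 1, 2, 5, 1, 12] sum 27, len 6
add 7: shortest ending here [2, 5, 1, 12, 7] sum 27, len 5
add 9: shortest ending here [12, 7, 9] sum 28, len 3
add 12: shortest ending here [7, 9, 12] sum 28, len 3
Shortest qualifying length: 3.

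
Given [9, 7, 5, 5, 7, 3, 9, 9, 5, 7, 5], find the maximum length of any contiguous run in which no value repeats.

4

[9] len 1
[9, 7] len 2
[9, 7, 5] len 3
[5] len 1
[5, 7] len 2
[5, 7, 3] len 3
[5, 7, 3, 9] len 4
[9] len 1
[9, 5] len 2
[9, 5, 7] len 3
[7, 5] len 2
Longest all-distinct length: 4.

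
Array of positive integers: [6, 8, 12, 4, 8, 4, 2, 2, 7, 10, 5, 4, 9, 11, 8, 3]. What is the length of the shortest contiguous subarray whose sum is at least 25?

3

add 6: running sum 6 < 25
add 8: running sum 14 < 25
add 12: shortest ending here [6, 8, 12] sum 26, len 3
add 4: shortest ending here [6, 8, 12, 4] sum 30, len 4
add 8: shortest ending here [8, 12, 4, 8] sum 32, len 4
add 4: shortest ending here [12, 4, 8, 4] sum 28, len 4
add 2: shortest ending here [12, 4, 8, 4, 2] sum 30, len 5
add 2: shortest ending here [12, 4, 8, 4, 2, 2] sum 32, len 6
add 7: shortest ending here [4, 8, 4, 2, 2, 7] sum 27, len 6
add 10: shortest ending here [4, 2, 2, 7, 10] sum 25, len 5
add 5: shortest ending here [2, 2, 7, 10, 5] sum 26, len 5
add 4: shortest ending here [7, 10, 5, 4] sum 26, len 4
add 9: shortest ending here [10, 5, 4, 9] sum 28, len 4
add 11: shortest ending here [5, 4, 9, 11] sum 29, len 4
add 8: shortest ending here [9, 11, 8] sum 28, len 3
add 3: shortest ending here [9, 11, 8, 3] sum 31, len 4
Shortest qualifying length: 3.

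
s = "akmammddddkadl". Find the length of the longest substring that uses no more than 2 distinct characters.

6

add a: window [a] (1 distinct), len 1
add k: window [a, k] (2 distinct), len 2
add m: window [k, m] (2 distinct), len 2
add a: window [m, a] (2 distinct), len 2
add m: window [m, a, m] (2 distinct), len 3
add m: window [m, a, m, m] (2 distinct), len 4
add d: window [m, m, d] (2 distinct), len 3
add d: window [m, m, d, d] (2 distinct), len 4
add d: window [m, m, d, d, d] (2 distinct), len 5
add d: window [m, m, d, d, d, d] (2 distinct), len 6
add k: window [d, d, d, d, k] (2 distinct), len 5
add a: window [k, a] (2 distinct), len 2
add d: window [a, d] (2 distinct), len 2
add l: window [d, l] (2 distinct), len 2
Longest length with ≤2 distinct: 6.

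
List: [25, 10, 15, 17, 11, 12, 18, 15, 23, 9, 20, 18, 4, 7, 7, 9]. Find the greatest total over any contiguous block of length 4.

70

Window sums for each of the 13 positions:
[25, 10, 15, 17] → sum 67
[10, 15, 17, 11] → sum 53
[15, 17, 11, 12] → sum 55
[17, 11, 12, 18] → sum 58
[11, 12, 18, 15] → sum 56
[12, 18, 15, 23] → sum 68
[18, 15, 23, 9] → sum 65
[15, 23, 9, 20] → sum 67
[23, 9, 20, 18] → sum 70
[9, 20, 18, 4] → sum 51
[20, 18, 4, 7] → sum 49
[18, 4, 7, 7] → sum 36
[4, 7, 7, 9] → sum 27
Greatest of these is 70.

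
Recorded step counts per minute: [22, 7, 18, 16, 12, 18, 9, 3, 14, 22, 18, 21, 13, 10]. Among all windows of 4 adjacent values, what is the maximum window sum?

75

(22, 7, 18, 16) → sum 63
(7, 18, 16, 12) → sum 53
(18, 16, 12, 18) → sum 64
(16, 12, 18, 9) → sum 55
(12, 18, 9, 3) → sum 42
(18, 9, 3, 14) → sum 44
(9, 3, 14, 22) → sum 48
(3, 14, 22, 18) → sum 57
(14, 22, 18, 21) → sum 75
(22, 18, 21, 13) → sum 74
(18, 21, 13, 10) → sum 62
Maximum of these is 75.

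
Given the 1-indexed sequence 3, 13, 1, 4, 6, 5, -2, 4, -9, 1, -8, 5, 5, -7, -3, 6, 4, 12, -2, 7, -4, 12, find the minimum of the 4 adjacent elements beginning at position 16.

Elements at indices 16..19: 6, 4, 12, -2
min(6, 4, 12, -2) = -2

-2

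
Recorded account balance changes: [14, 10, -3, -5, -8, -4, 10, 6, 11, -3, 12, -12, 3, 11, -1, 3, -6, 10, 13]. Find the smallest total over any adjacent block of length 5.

-10

Each size-5 window and its sum:
[14, 10, -3, -5, -8] → sum 8
[10, -3, -5, -8, -4] → sum -10
[-3, -5, -8, -4, 10] → sum -10
[-5, -8, -4, 10, 6] → sum -1
[-8, -4, 10, 6, 11] → sum 15
[-4, 10, 6, 11, -3] → sum 20
[10, 6, 11, -3, 12] → sum 36
[6, 11, -3, 12, -12] → sum 14
[11, -3, 12, -12, 3] → sum 11
[-3, 12, -12, 3, 11] → sum 11
[12, -12, 3, 11, -1] → sum 13
[-12, 3, 11, -1, 3] → sum 4
[3, 11, -1, 3, -6] → sum 10
[11, -1, 3, -6, 10] → sum 17
[-1, 3, -6, 10, 13] → sum 19
Smallest of these is -10.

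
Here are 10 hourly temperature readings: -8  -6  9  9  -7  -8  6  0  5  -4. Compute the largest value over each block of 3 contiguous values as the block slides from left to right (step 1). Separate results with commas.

9, 9, 9, 9, 6, 6, 6, 5

(-8, -6, 9) → max 9
(-6, 9, 9) → max 9
(9, 9, -7) → max 9
(9, -7, -8) → max 9
(-7, -8, 6) → max 6
(-8, 6, 0) → max 6
(6, 0, 5) → max 6
(0, 5, -4) → max 5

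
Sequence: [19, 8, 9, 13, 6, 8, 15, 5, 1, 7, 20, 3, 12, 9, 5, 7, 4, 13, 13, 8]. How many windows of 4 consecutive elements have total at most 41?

13

19 8 9 13 → sum 49
8 9 13 6 → sum 36  ≤ 41 ✓
9 13 6 8 → sum 36  ≤ 41 ✓
13 6 8 15 → sum 42
6 8 15 5 → sum 34  ≤ 41 ✓
8 15 5 1 → sum 29  ≤ 41 ✓
15 5 1 7 → sum 28  ≤ 41 ✓
5 1 7 20 → sum 33  ≤ 41 ✓
1 7 20 3 → sum 31  ≤ 41 ✓
7 20 3 12 → sum 42
20 3 12 9 → sum 44
3 12 9 5 → sum 29  ≤ 41 ✓
12 9 5 7 → sum 33  ≤ 41 ✓
9 5 7 4 → sum 25  ≤ 41 ✓
5 7 4 13 → sum 29  ≤ 41 ✓
7 4 13 13 → sum 37  ≤ 41 ✓
4 13 13 8 → sum 38  ≤ 41 ✓
13 windows satisfy the condition.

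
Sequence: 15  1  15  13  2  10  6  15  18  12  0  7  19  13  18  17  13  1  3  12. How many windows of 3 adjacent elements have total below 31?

9

[15, 1, 15] → sum 31
[1, 15, 13] → sum 29  < 31 ✓
[15, 13, 2] → sum 30  < 31 ✓
[13, 2, 10] → sum 25  < 31 ✓
[2, 10, 6] → sum 18  < 31 ✓
[10, 6, 15] → sum 31
[6, 15, 18] → sum 39
[15, 18, 12] → sum 45
[18, 12, 0] → sum 30  < 31 ✓
[12, 0, 7] → sum 19  < 31 ✓
[0, 7, 19] → sum 26  < 31 ✓
[7, 19, 13] → sum 39
[19, 13, 18] → sum 50
[13, 18, 17] → sum 48
[18, 17, 13] → sum 48
[17, 13, 1] → sum 31
[13, 1, 3] → sum 17  < 31 ✓
[1, 3, 12] → sum 16  < 31 ✓
9 windows satisfy the condition.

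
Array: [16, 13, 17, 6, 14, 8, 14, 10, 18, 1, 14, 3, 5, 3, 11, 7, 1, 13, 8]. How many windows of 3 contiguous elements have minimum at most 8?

16 13 17 → min 13
13 17 6 → min 6  ≤ 8 ✓
17 6 14 → min 6  ≤ 8 ✓
6 14 8 → min 6  ≤ 8 ✓
14 8 14 → min 8  ≤ 8 ✓
8 14 10 → min 8  ≤ 8 ✓
14 10 18 → min 10
10 18 1 → min 1  ≤ 8 ✓
18 1 14 → min 1  ≤ 8 ✓
1 14 3 → min 1  ≤ 8 ✓
14 3 5 → min 3  ≤ 8 ✓
3 5 3 → min 3  ≤ 8 ✓
5 3 11 → min 3  ≤ 8 ✓
3 11 7 → min 3  ≤ 8 ✓
11 7 1 → min 1  ≤ 8 ✓
7 1 13 → min 1  ≤ 8 ✓
1 13 8 → min 1  ≤ 8 ✓
15 windows satisfy the condition.

15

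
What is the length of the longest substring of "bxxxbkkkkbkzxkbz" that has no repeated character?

add b: [b] len 1
add x: [b, x] len 2
add x (repeat x, move left end past it): [x] len 1
add x (repeat x, move left end past it): [x] len 1
add b: [x, b] len 2
add k: [x, b, k] len 3
add k (repeat k, move left end past it): [k] len 1
add k (repeat k, move left end past it): [k] len 1
add k (repeat k, move left end past it): [k] len 1
add b: [k, b] len 2
add k (repeat k, move left end past it): [b, k] len 2
add z: [b, k, z] len 3
add x: [b, k, z, x] len 4
add k (repeat k, move left end past it): [z, x, k] len 3
add b: [z, x, k, b] len 4
add z (repeat z, move left end past it): [x, k, b, z] len 4
Longest all-distinct length: 4.

4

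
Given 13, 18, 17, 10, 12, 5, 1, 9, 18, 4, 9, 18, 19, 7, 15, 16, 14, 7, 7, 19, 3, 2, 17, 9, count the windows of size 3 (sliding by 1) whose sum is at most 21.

2

[13, 18, 17] → sum 48
[18, 17, 10] → sum 45
[17, 10, 12] → sum 39
[10, 12, 5] → sum 27
[12, 5, 1] → sum 18  ≤ 21 ✓
[5, 1, 9] → sum 15  ≤ 21 ✓
[1, 9, 18] → sum 28
[9, 18, 4] → sum 31
[18, 4, 9] → sum 31
[4, 9, 18] → sum 31
[9, 18, 19] → sum 46
[18, 19, 7] → sum 44
[19, 7, 15] → sum 41
[7, 15, 16] → sum 38
[15, 16, 14] → sum 45
[16, 14, 7] → sum 37
[14, 7, 7] → sum 28
[7, 7, 19] → sum 33
[7, 19, 3] → sum 29
[19, 3, 2] → sum 24
[3, 2, 17] → sum 22
[2, 17, 9] → sum 28
2 windows satisfy the condition.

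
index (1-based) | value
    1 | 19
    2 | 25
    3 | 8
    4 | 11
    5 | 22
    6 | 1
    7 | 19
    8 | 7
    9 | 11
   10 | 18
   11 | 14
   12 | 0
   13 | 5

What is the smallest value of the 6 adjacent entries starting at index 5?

Elements at indices 5..10: 22, 1, 19, 7, 11, 18
min(22, 1, 19, 7, 11, 18) = 1

1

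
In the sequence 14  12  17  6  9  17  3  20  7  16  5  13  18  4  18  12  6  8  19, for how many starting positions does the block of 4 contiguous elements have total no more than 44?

6

(14, 12, 17, 6) → sum 49
(12, 17, 6, 9) → sum 44  ≤ 44 ✓
(17, 6, 9, 17) → sum 49
(6, 9, 17, 3) → sum 35  ≤ 44 ✓
(9, 17, 3, 20) → sum 49
(17, 3, 20, 7) → sum 47
(3, 20, 7, 16) → sum 46
(20, 7, 16, 5) → sum 48
(7, 16, 5, 13) → sum 41  ≤ 44 ✓
(16, 5, 13, 18) → sum 52
(5, 13, 18, 4) → sum 40  ≤ 44 ✓
(13, 18, 4, 18) → sum 53
(18, 4, 18, 12) → sum 52
(4, 18, 12, 6) → sum 40  ≤ 44 ✓
(18, 12, 6, 8) → sum 44  ≤ 44 ✓
(12, 6, 8, 19) → sum 45
6 windows satisfy the condition.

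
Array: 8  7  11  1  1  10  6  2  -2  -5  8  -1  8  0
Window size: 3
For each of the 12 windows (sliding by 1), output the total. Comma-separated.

8 7 11 → sum 26
7 11 1 → sum 19
11 1 1 → sum 13
1 1 10 → sum 12
1 10 6 → sum 17
10 6 2 → sum 18
6 2 -2 → sum 6
2 -2 -5 → sum -5
-2 -5 8 → sum 1
-5 8 -1 → sum 2
8 -1 8 → sum 15
-1 8 0 → sum 7

26, 19, 13, 12, 17, 18, 6, -5, 1, 2, 15, 7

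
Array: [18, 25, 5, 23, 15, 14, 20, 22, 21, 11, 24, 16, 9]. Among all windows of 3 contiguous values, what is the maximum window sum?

63

Each size-3 window and its sum:
(18, 25, 5) → sum 48
(25, 5, 23) → sum 53
(5, 23, 15) → sum 43
(23, 15, 14) → sum 52
(15, 14, 20) → sum 49
(14, 20, 22) → sum 56
(20, 22, 21) → sum 63
(22, 21, 11) → sum 54
(21, 11, 24) → sum 56
(11, 24, 16) → sum 51
(24, 16, 9) → sum 49
Maximum of these is 63.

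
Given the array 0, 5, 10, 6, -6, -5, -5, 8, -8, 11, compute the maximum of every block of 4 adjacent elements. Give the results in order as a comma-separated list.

10, 10, 10, 6, 8, 8, 11

Sliding a size-4 window across the 10 values:
[0, 5, 10, 6] → max 10
[5, 10, 6, -6] → max 10
[10, 6, -6, -5] → max 10
[6, -6, -5, -5] → max 6
[-6, -5, -5, 8] → max 8
[-5, -5, 8, -8] → max 8
[-5, 8, -8, 11] → max 11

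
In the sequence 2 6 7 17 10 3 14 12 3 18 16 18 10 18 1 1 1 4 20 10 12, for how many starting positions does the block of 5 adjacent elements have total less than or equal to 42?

6

2 6 7 17 10 → sum 42  ≤ 42 ✓
6 7 17 10 3 → sum 43
7 17 10 3 14 → sum 51
17 10 3 14 12 → sum 56
10 3 14 12 3 → sum 42  ≤ 42 ✓
3 14 12 3 18 → sum 50
14 12 3 18 16 → sum 63
12 3 18 16 18 → sum 67
3 18 16 18 10 → sum 65
18 16 18 10 18 → sum 80
16 18 10 18 1 → sum 63
18 10 18 1 1 → sum 48
10 18 1 1 1 → sum 31  ≤ 42 ✓
18 1 1 1 4 → sum 25  ≤ 42 ✓
1 1 1 4 20 → sum 27  ≤ 42 ✓
1 1 4 20 10 → sum 36  ≤ 42 ✓
1 4 20 10 12 → sum 47
6 windows satisfy the condition.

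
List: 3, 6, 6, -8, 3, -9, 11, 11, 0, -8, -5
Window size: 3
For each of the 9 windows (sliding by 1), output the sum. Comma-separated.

(3, 6, 6) → sum 15
(6, 6, -8) → sum 4
(6, -8, 3) → sum 1
(-8, 3, -9) → sum -14
(3, -9, 11) → sum 5
(-9, 11, 11) → sum 13
(11, 11, 0) → sum 22
(11, 0, -8) → sum 3
(0, -8, -5) → sum -13

15, 4, 1, -14, 5, 13, 22, 3, -13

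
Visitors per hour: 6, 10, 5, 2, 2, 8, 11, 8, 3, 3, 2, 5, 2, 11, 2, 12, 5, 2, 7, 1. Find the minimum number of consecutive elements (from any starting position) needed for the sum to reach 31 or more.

Extend right; whenever the sum reaches 31, record the length and shrink from the left:
add 6: running sum 6 < 31
add 10: running sum 16 < 31
add 5: running sum 21 < 31
add 2: running sum 23 < 31
add 2: running sum 25 < 31
add 8: shortest ending here [6, 10, 5, 2, 2, 8] sum 33, len 6
add 11: shortest ending here [10, 5, 2, 2, 8, 11] sum 38, len 6
add 8: shortest ending here [2, 2, 8, 11, 8] sum 31, len 5
add 3: shortest ending here [2, 8, 11, 8, 3] sum 32, len 5
add 3: shortest ending here [8, 11, 8, 3, 3] sum 33, len 5
add 2: shortest ending here [8, 11, 8, 3, 3, 2] sum 35, len 6
add 5: shortest ending here [11, 8, 3, 3, 2, 5] sum 32, len 6
add 2: shortest ending here [11, 8, 3, 3, 2, 5, 2] sum 34, len 7
add 11: shortest ending here [8, 3, 3, 2, 5, 2, 11] sum 34, len 7
add 2: shortest ending here [8, 3, 3, 2, 5, 2, 11, 2] sum 36, len 8
add 12: shortest ending here [5, 2, 11, 2, 12] sum 32, len 5
add 5: shortest ending here [2, 11, 2, 12, 5] sum 32, len 5
add 2: shortest ending here [11, 2, 12, 5, 2] sum 32, len 5
add 7: shortest ending here [11, 2, 12, 5, 2, 7] sum 39, len 6
add 1: shortest ending here [11, 2, 12, 5, 2, 7, 1] sum 40, len 7
Shortest qualifying length: 5.

5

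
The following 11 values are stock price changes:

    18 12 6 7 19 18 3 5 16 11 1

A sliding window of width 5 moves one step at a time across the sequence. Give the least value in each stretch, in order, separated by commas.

18 12 6 7 19 → min 6
12 6 7 19 18 → min 6
6 7 19 18 3 → min 3
7 19 18 3 5 → min 3
19 18 3 5 16 → min 3
18 3 5 16 11 → min 3
3 5 16 11 1 → min 1

6, 6, 3, 3, 3, 3, 1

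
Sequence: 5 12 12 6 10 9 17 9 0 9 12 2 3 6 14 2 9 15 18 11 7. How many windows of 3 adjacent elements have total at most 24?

7

[5, 12, 12] → sum 29
[12, 12, 6] → sum 30
[12, 6, 10] → sum 28
[6, 10, 9] → sum 25
[10, 9, 17] → sum 36
[9, 17, 9] → sum 35
[17, 9, 0] → sum 26
[9, 0, 9] → sum 18  ≤ 24 ✓
[0, 9, 12] → sum 21  ≤ 24 ✓
[9, 12, 2] → sum 23  ≤ 24 ✓
[12, 2, 3] → sum 17  ≤ 24 ✓
[2, 3, 6] → sum 11  ≤ 24 ✓
[3, 6, 14] → sum 23  ≤ 24 ✓
[6, 14, 2] → sum 22  ≤ 24 ✓
[14, 2, 9] → sum 25
[2, 9, 15] → sum 26
[9, 15, 18] → sum 42
[15, 18, 11] → sum 44
[18, 11, 7] → sum 36
7 windows satisfy the condition.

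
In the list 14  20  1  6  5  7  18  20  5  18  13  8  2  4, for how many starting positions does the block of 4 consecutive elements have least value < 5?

5

[14, 20, 1, 6] → min 1  < 5 ✓
[20, 1, 6, 5] → min 1  < 5 ✓
[1, 6, 5, 7] → min 1  < 5 ✓
[6, 5, 7, 18] → min 5
[5, 7, 18, 20] → min 5
[7, 18, 20, 5] → min 5
[18, 20, 5, 18] → min 5
[20, 5, 18, 13] → min 5
[5, 18, 13, 8] → min 5
[18, 13, 8, 2] → min 2  < 5 ✓
[13, 8, 2, 4] → min 2  < 5 ✓
5 windows satisfy the condition.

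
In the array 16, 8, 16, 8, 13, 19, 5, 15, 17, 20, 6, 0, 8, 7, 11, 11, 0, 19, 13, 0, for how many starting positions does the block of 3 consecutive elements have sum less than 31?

(16, 8, 16) → sum 40
(8, 16, 8) → sum 32
(16, 8, 13) → sum 37
(8, 13, 19) → sum 40
(13, 19, 5) → sum 37
(19, 5, 15) → sum 39
(5, 15, 17) → sum 37
(15, 17, 20) → sum 52
(17, 20, 6) → sum 43
(20, 6, 0) → sum 26  < 31 ✓
(6, 0, 8) → sum 14  < 31 ✓
(0, 8, 7) → sum 15  < 31 ✓
(8, 7, 11) → sum 26  < 31 ✓
(7, 11, 11) → sum 29  < 31 ✓
(11, 11, 0) → sum 22  < 31 ✓
(11, 0, 19) → sum 30  < 31 ✓
(0, 19, 13) → sum 32
(19, 13, 0) → sum 32
7 windows satisfy the condition.

7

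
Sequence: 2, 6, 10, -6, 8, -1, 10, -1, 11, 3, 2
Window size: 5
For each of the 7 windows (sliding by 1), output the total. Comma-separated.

20, 17, 21, 10, 27, 22, 25

[2, 6, 10, -6, 8] → sum 20
[6, 10, -6, 8, -1] → sum 17
[10, -6, 8, -1, 10] → sum 21
[-6, 8, -1, 10, -1] → sum 10
[8, -1, 10, -1, 11] → sum 27
[-1, 10, -1, 11, 3] → sum 22
[10, -1, 11, 3, 2] → sum 25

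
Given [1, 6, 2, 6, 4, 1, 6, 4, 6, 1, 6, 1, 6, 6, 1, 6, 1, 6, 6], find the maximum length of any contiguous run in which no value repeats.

4

add 1: [1] len 1
add 6: [1, 6] len 2
add 2: [1, 6, 2] len 3
add 6 (repeat 6, move left end past it): [2, 6] len 2
add 4: [2, 6, 4] len 3
add 1: [2, 6, 4, 1] len 4
add 6 (repeat 6, move left end past it): [4, 1, 6] len 3
add 4 (repeat 4, move left end past it): [1, 6, 4] len 3
add 6 (repeat 6, move left end past it): [4, 6] len 2
add 1: [4, 6, 1] len 3
add 6 (repeat 6, move left end past it): [1, 6] len 2
add 1 (repeat 1, move left end past it): [6, 1] len 2
add 6 (repeat 6, move left end past it): [1, 6] len 2
add 6 (repeat 6, move left end past it): [6] len 1
add 1: [6, 1] len 2
add 6 (repeat 6, move left end past it): [1, 6] len 2
add 1 (repeat 1, move left end past it): [6, 1] len 2
add 6 (repeat 6, move left end past it): [1, 6] len 2
add 6 (repeat 6, move left end past it): [6] len 1
Longest all-distinct length: 4.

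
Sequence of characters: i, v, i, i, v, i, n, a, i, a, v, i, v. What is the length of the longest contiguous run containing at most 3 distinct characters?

[i] 1 distinct, len 1
[i, v] 2 distinct, len 2
[i, v, i] 2 distinct, len 3
[i, v, i, i] 2 distinct, len 4
[i, v, i, i, v] 2 distinct, len 5
[i, v, i, i, v, i] 2 distinct, len 6
[i, v, i, i, v, i, n] 3 distinct, len 7
[i, n, a] 3 distinct, len 3
[i, n, a, i] 3 distinct, len 4
[i, n, a, i, a] 3 distinct, len 5
[a, i, a, v] 3 distinct, len 4
[a, i, a, v, i] 3 distinct, len 5
[a, i, a, v, i, v] 3 distinct, len 6
Longest length with ≤3 distinct: 7.

7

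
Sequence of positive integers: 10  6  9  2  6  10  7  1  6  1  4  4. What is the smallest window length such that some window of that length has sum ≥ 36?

add 10: running sum 10 < 36
add 6: running sum 16 < 36
add 9: running sum 25 < 36
add 2: running sum 27 < 36
add 6: running sum 33 < 36
end 5: [10, 6, 9, 2, 6, 10] sum 43, len 6
end 6: [6, 9, 2, 6, 10, 7] sum 40, len 6
end 7: [6, 9, 2, 6, 10, 7, 1] sum 41, len 7
end 8: [9, 2, 6, 10, 7, 1, 6] sum 41, len 7
end 9: [9, 2, 6, 10, 7, 1, 6, 1] sum 42, len 8
end 10: [2, 6, 10, 7, 1, 6, 1, 4] sum 37, len 8
end 11: [6, 10, 7, 1, 6, 1, 4, 4] sum 39, len 8
Shortest qualifying length: 6.

6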